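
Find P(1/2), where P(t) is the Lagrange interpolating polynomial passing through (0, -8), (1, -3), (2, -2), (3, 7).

L_0(1/2) = (-1/2)·(-3/2)·(-5/2)/[(-1)·(-2)·(-3)] = 5/16
L_1(1/2) = (1/2)·(-3/2)·(-5/2)/[(1)·(-1)·(-2)] = 15/16
L_2(1/2) = (1/2)·(-1/2)·(-5/2)/[(2)·(1)·(-1)] = -5/16
L_3(1/2) = (1/2)·(-1/2)·(-3/2)/[(3)·(2)·(1)] = 1/16
Sum: (-8)·(5/16) + (-3)·(15/16) + (-2)·(-5/16) + 7·(1/16) = -17/4

-17/4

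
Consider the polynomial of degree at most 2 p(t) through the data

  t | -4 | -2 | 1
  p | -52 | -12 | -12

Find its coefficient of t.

L_0(t) = (t + 2)(t - 1) / [10] = (1/10)t^2 + (1/10)t - 1/5
L_1(t) = (t + 4)(t - 1) / [-6] = -(1/6)t^2 - (1/2)t + 2/3
L_2(t) = (t + 4)(t + 2) / [15] = (1/15)t^2 + (2/5)t + 8/15
p(t) = (-52)·L_0 + (-12)·L_1 + (-12)·L_2
Only the coefficient of t is needed; take it from each L_i and combine:
(-52)·(1/10) + (-12)·(-1/2) + (-12)·(2/5) = -4

-4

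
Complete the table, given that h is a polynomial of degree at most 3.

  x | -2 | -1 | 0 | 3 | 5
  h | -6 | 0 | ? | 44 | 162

The 4 known values determine h uniquely (degree ≤ 3).
L_0(0) = (1)·(-3)·(-5)/[(-1)·(-5)·(-7)] = -3/7
L_1(0) = (2)·(-3)·(-5)/[(1)·(-4)·(-6)] = 5/4
L_2(0) = (2)·(1)·(-5)/[(5)·(4)·(-2)] = 1/4
L_3(0) = (2)·(1)·(-3)/[(7)·(6)·(2)] = -1/14
Sum: (-6)·(-3/7) + 0 + 44·(1/4) + 162·(-1/14) = 2

2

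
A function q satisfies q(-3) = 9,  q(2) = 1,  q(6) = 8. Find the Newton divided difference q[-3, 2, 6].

q[-3,2] = (1 - 9) / (2 - (-3)) = -8/5
q[2,6] = (8 - 1) / (6 - 2) = 7/4
q[-3,2,6] = (7/4 - (-8/5)) / (6 - (-3)) = 67/180

67/180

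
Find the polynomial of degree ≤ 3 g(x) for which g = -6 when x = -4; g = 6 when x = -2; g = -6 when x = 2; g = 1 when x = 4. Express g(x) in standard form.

Build the Lagrange basis polynomials:
L_0(x) = (x + 2)(x - 2)(x - 4) / [-96] = -(1/96)x^3 + (1/24)x^2 + (1/24)x - 1/6
L_1(x) = (x + 4)(x - 2)(x - 4) / [48] = (1/48)x^3 - (1/24)x^2 - (1/3)x + 2/3
L_2(x) = (x + 4)(x + 2)(x - 4) / [-48] = -(1/48)x^3 - (1/24)x^2 + (1/3)x + 2/3
L_3(x) = (x + 4)(x + 2)(x - 2) / [96] = (1/96)x^3 + (1/24)x^2 - (1/24)x - 1/6
g(x) = (-6)·L_0 + 6·L_1 + (-6)·L_2 + 1·L_3
  (-6)·L_0(x) = (1/16)x^3 - (1/4)x^2 - (1/4)x + 1
  6·L_1(x) = (1/8)x^3 - (1/4)x^2 - 2x + 4
  (-6)·L_2(x) = (1/8)x^3 + (1/4)x^2 - 2x - 4
  1·L_3(x) = (1/96)x^3 + (1/24)x^2 - (1/24)x - 1/6
Adding term by term: (31/96)x^3 - (5/24)x^2 - (103/24)x + 5/6

g(x) = (31/96)x^3 - (5/24)x^2 - (103/24)x + 5/6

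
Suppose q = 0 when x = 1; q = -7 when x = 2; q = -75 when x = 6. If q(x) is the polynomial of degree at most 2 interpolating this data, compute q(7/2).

-25

L_0(7/2) = (3/2)·(-5/2)/[(-1)·(-5)] = -3/4
L_1(7/2) = (5/2)·(-5/2)/[(1)·(-4)] = 25/16
L_2(7/2) = (5/2)·(3/2)/[(5)·(4)] = 3/16
Sum: 0 + (-7)·(25/16) + (-75)·(3/16) = -25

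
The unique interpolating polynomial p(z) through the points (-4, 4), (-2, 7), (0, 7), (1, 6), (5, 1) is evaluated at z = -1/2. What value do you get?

931/128

Evaluate each Lagrange basis at z = -1/2:
L_0(-1/2) = (3/2)·(-1/2)·(-3/2)·(-11/2)/[(-2)·(-4)·(-5)·(-9)] = -11/640
L_1(-1/2) = (7/2)·(-1/2)·(-3/2)·(-11/2)/[(2)·(-2)·(-3)·(-7)] = 11/64
L_2(-1/2) = (7/2)·(3/2)·(-3/2)·(-11/2)/[(4)·(2)·(-1)·(-5)] = 693/640
L_3(-1/2) = (7/2)·(3/2)·(-1/2)·(-11/2)/[(5)·(3)·(1)·(-4)] = -77/320
L_4(-1/2) = (7/2)·(3/2)·(-1/2)·(-3/2)/[(9)·(7)·(5)·(4)] = 1/320
Sum: 4·(-11/640) + 7·(11/64) + 7·(693/640) + 6·(-77/320) + 1·(1/320) = 931/128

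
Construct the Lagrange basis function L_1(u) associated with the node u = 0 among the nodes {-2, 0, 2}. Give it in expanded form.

L_1(u) = -(1/4)u^2 + 1

L_1(u) = (u + 2)(u - 2) / [(2)·(-2)]
       = (u^2 - 4) / (-4)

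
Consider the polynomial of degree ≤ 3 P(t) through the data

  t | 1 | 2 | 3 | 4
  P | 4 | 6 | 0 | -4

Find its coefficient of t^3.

Build the Lagrange basis polynomials:
L_0(t) = (t - 2)(t - 3)(t - 4) / [-6] = -(1/6)t^3 + (3/2)t^2 - (13/3)t + 4
L_1(t) = (t - 1)(t - 3)(t - 4) / [2] = (1/2)t^3 - 4t^2 + (19/2)t - 6
L_2(t) = (t - 1)(t - 2)(t - 4) / [-2] = -(1/2)t^3 + (7/2)t^2 - 7t + 4
L_3(t) = (t - 1)(t - 2)(t - 3) / [6] = (1/6)t^3 - t^2 + (11/6)t - 1
P(t) = 4·L_0 + 6·L_1 + 0·L_2 + (-4)·L_3
Only the coefficient of t^3 is needed; take it from each L_i and combine:
4·(-1/6) + 6·(1/2) + 0·(-1/2) + (-4)·(1/6) = 5/3

5/3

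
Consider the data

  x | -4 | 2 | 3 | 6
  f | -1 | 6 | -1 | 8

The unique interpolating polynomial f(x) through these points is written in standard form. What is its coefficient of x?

L_0(x) = (x - 2)(x - 3)(x - 6) / [-420] = -(1/420)x^3 + (11/420)x^2 - (3/35)x + 3/35
L_1(x) = (x + 4)(x - 3)(x - 6) / [24] = (1/24)x^3 - (5/24)x^2 - (3/4)x + 3
L_2(x) = (x + 4)(x - 2)(x - 6) / [-21] = -(1/21)x^3 + (4/21)x^2 + (20/21)x - 16/7
L_3(x) = (x + 4)(x - 2)(x - 3) / [120] = (1/120)x^3 - (1/120)x^2 - (7/60)x + 1/5
f(x) = (-1)·L_0 + 6·L_1 + (-1)·L_2 + 8·L_3
Only the coefficient of x is needed; take it from each L_i and combine:
(-1)·(-3/35) + 6·(-3/4) + (-1)·(20/21) + 8·(-7/60) = -63/10

-63/10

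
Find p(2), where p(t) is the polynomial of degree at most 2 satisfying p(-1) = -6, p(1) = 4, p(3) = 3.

Evaluate each Lagrange basis at t = 2:
L_0(2) = (1)·(-1)/[(-2)·(-4)] = -1/8
L_1(2) = (3)·(-1)/[(2)·(-2)] = 3/4
L_2(2) = (3)·(1)/[(4)·(2)] = 3/8
Sum: (-6)·(-1/8) + 4·(3/4) + 3·(3/8) = 39/8

39/8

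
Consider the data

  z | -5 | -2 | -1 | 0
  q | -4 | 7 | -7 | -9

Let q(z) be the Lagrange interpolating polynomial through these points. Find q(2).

73

Evaluate each Lagrange basis at z = 2:
L_0(2) = (4)·(3)·(2)/[(-3)·(-4)·(-5)] = -2/5
L_1(2) = (7)·(3)·(2)/[(3)·(-1)·(-2)] = 7
L_2(2) = (7)·(4)·(2)/[(4)·(1)·(-1)] = -14
L_3(2) = (7)·(4)·(3)/[(5)·(2)·(1)] = 42/5
Sum: (-4)·(-2/5) + 7·(7) + (-7)·(-14) + (-9)·(42/5) = 73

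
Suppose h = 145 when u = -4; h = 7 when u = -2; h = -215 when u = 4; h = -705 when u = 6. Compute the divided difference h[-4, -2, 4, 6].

-3

h[-4,-2] = (7 - 145) / (-2 - (-4)) = -69
h[-2,4] = (-215 - 7) / (4 - (-2)) = -37
h[4,6] = (-705 - (-215)) / (6 - 4) = -245
h[-4,-2,4] = (-37 - (-69)) / (4 - (-4)) = 4
h[-2,4,6] = (-245 - (-37)) / (6 - (-2)) = -26
h[-4,-2,4,6] = (-26 - 4) / (6 - (-4)) = -3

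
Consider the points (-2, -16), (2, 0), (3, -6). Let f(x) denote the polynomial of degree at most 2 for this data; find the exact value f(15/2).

L_0(15/2) = (11/2)·(9/2)/[(-4)·(-5)] = 99/80
L_1(15/2) = (19/2)·(9/2)/[(4)·(-1)] = -171/16
L_2(15/2) = (19/2)·(11/2)/[(5)·(1)] = 209/20
Sum: (-16)·(99/80) + 0 + (-6)·(209/20) = -165/2

-165/2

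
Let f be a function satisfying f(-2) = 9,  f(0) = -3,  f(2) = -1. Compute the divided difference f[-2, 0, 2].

7/4

f[-2,0] = (-3 - 9) / (0 - (-2)) = -6
f[0,2] = (-1 - (-3)) / (2 - 0) = 1
f[-2,0,2] = (1 - (-6)) / (2 - (-2)) = 7/4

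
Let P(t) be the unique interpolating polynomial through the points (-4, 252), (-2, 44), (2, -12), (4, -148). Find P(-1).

L_0(-1) = (1)·(-3)·(-5)/[(-2)·(-6)·(-8)] = -5/32
L_1(-1) = (3)·(-3)·(-5)/[(2)·(-4)·(-6)] = 15/16
L_2(-1) = (3)·(1)·(-5)/[(6)·(4)·(-2)] = 5/16
L_3(-1) = (3)·(1)·(-3)/[(8)·(6)·(2)] = -3/32
Sum: 252·(-5/32) + 44·(15/16) + (-12)·(5/16) + (-148)·(-3/32) = 12

12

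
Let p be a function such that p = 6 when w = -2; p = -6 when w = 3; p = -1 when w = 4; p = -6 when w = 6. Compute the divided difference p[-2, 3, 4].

p[-2,3] = (-6 - 6) / (3 - (-2)) = -12/5
p[3,4] = (-1 - (-6)) / (4 - 3) = 5
p[-2,3,4] = (5 - (-12/5)) / (4 - (-2)) = 37/30

37/30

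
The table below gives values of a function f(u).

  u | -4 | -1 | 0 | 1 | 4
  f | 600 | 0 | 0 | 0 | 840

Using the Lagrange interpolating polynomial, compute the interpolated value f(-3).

168

L_0(-3) = (-2)·(-3)·(-4)·(-7)/[(-3)·(-4)·(-5)·(-8)] = 7/20
L_1(-3) = (1)·(-3)·(-4)·(-7)/[(3)·(-1)·(-2)·(-5)] = 14/5
L_2(-3) = (1)·(-2)·(-4)·(-7)/[(4)·(1)·(-1)·(-4)] = -7/2
L_3(-3) = (1)·(-2)·(-3)·(-7)/[(5)·(2)·(1)·(-3)] = 7/5
L_4(-3) = (1)·(-2)·(-3)·(-4)/[(8)·(5)·(4)·(3)] = -1/20
Sum: 600·(7/20) + 0 + 0 + 0 + 840·(-1/20) = 168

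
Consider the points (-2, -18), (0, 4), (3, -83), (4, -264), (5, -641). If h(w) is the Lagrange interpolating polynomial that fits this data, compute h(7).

Evaluate each Lagrange basis at w = 7:
L_0(7) = (7)·(4)·(3)·(2)/[(-2)·(-5)·(-6)·(-7)] = 2/5
L_1(7) = (9)·(4)·(3)·(2)/[(2)·(-3)·(-4)·(-5)] = -9/5
L_2(7) = (9)·(7)·(3)·(2)/[(5)·(3)·(-1)·(-2)] = 63/5
L_3(7) = (9)·(7)·(4)·(2)/[(6)·(4)·(1)·(-1)] = -21
L_4(7) = (9)·(7)·(4)·(3)/[(7)·(5)·(2)·(1)] = 54/5
Sum: (-18)·(2/5) + 4·(-9/5) + (-83)·(63/5) + (-264)·(-21) + (-641)·(54/5) = -2439

-2439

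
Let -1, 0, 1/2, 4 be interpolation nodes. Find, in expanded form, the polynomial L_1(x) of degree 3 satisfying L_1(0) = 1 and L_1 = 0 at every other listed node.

L_1(x) = (x + 1)(x - 1/2)(x - 4) / [(1)·(-1/2)·(-4)]
       = (x^3 - (7/2)x^2 - (5/2)x + 2) / (2)

L_1(x) = (1/2)x^3 - (7/4)x^2 - (5/4)x + 1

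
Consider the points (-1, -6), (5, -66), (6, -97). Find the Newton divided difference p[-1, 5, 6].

p[-1,5] = (-66 - (-6)) / (5 - (-1)) = -10
p[5,6] = (-97 - (-66)) / (6 - 5) = -31
p[-1,5,6] = (-31 - (-10)) / (6 - (-1)) = -3

-3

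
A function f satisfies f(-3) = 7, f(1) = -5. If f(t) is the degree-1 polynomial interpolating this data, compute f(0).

Evaluate each Lagrange basis at t = 0:
L_0(0) = (-1)/[(-4)] = 1/4
L_1(0) = (3)/[(4)] = 3/4
Sum: 7·(1/4) + (-5)·(3/4) = -2

-2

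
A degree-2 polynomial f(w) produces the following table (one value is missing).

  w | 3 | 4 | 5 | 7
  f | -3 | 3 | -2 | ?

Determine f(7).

-45

The 3 known values determine f uniquely (degree ≤ 2).
L_0(7) = (3)·(2)/[(-1)·(-2)] = 3
L_1(7) = (4)·(2)/[(1)·(-1)] = -8
L_2(7) = (4)·(3)/[(2)·(1)] = 6
Sum: (-3)·(3) + 3·(-8) + (-2)·(6) = -45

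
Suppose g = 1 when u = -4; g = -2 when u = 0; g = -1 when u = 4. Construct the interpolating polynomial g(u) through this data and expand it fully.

Build the Lagrange basis polynomials:
L_0(u) = u(u - 4) / [32] = (1/32)u^2 - (1/8)u
L_1(u) = (u + 4)(u - 4) / [-16] = -(1/16)u^2 + 1
L_2(u) = (u + 4)u / [32] = (1/32)u^2 + (1/8)u
g(u) = 1·L_0 + (-2)·L_1 + (-1)·L_2
  1·L_0(u) = (1/32)u^2 - (1/8)u
  (-2)·L_1(u) = (1/8)u^2 - 2
  (-1)·L_2(u) = -(1/32)u^2 - (1/8)u
Adding term by term: (1/8)u^2 - (1/4)u - 2

g(u) = (1/8)u^2 - (1/4)u - 2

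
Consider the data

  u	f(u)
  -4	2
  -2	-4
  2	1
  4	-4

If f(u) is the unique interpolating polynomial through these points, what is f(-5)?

Evaluate each Lagrange basis at u = -5:
L_0(-5) = (-3)·(-7)·(-9)/[(-2)·(-6)·(-8)] = 63/32
L_1(-5) = (-1)·(-7)·(-9)/[(2)·(-4)·(-6)] = -21/16
L_2(-5) = (-1)·(-3)·(-9)/[(6)·(4)·(-2)] = 9/16
L_3(-5) = (-1)·(-3)·(-7)/[(8)·(6)·(2)] = -7/32
Sum: 2·(63/32) + (-4)·(-21/16) + 1·(9/16) + (-4)·(-7/32) = 85/8

85/8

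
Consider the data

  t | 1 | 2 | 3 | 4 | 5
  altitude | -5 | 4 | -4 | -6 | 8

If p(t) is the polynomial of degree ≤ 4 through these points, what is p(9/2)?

Evaluate each Lagrange basis at t = 9/2:
L_0(9/2) = (5/2)·(3/2)·(1/2)·(-1/2)/[(-1)·(-2)·(-3)·(-4)] = -5/128
L_1(9/2) = (7/2)·(3/2)·(1/2)·(-1/2)/[(1)·(-1)·(-2)·(-3)] = 7/32
L_2(9/2) = (7/2)·(5/2)·(1/2)·(-1/2)/[(2)·(1)·(-1)·(-2)] = -35/64
L_3(9/2) = (7/2)·(5/2)·(3/2)·(-1/2)/[(3)·(2)·(1)·(-1)] = 35/32
L_4(9/2) = (7/2)·(5/2)·(3/2)·(1/2)/[(4)·(3)·(2)·(1)] = 35/128
Sum: (-5)·(-5/128) + 4·(7/32) + (-4)·(-35/64) + (-6)·(35/32) + 8·(35/128) = -143/128

-143/128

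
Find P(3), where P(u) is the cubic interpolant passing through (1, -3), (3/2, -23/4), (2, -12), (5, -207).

-41

Evaluate each Lagrange basis at u = 3:
L_0(3) = (3/2)·(1)·(-2)/[(-1/2)·(-1)·(-4)] = 3/2
L_1(3) = (2)·(1)·(-2)/[(1/2)·(-1/2)·(-7/2)] = -32/7
L_2(3) = (2)·(3/2)·(-2)/[(1)·(1/2)·(-3)] = 4
L_3(3) = (2)·(3/2)·(1)/[(4)·(7/2)·(3)] = 1/14
Sum: (-3)·(3/2) + (-23/4)·(-32/7) + (-12)·(4) + (-207)·(1/14) = -41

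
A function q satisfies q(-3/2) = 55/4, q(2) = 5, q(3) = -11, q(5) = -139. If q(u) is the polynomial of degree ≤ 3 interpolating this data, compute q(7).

-475

L_0(7) = (5)·(4)·(2)/[(-7/2)·(-9/2)·(-13/2)] = -320/819
L_1(7) = (17/2)·(4)·(2)/[(7/2)·(-1)·(-3)] = 136/21
L_2(7) = (17/2)·(5)·(2)/[(9/2)·(1)·(-2)] = -85/9
L_3(7) = (17/2)·(5)·(4)/[(13/2)·(3)·(2)] = 170/39
Sum: 55/4·(-320/819) + 5·(136/21) + (-11)·(-85/9) + (-139)·(170/39) = -475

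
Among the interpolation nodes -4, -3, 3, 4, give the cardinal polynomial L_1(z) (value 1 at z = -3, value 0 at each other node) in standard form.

L_1(z) = (z + 4)(z - 3)(z - 4) / [(1)·(-6)·(-7)]
       = (z^3 - 3z^2 - 16z + 48) / (42)

L_1(z) = (1/42)z^3 - (1/14)z^2 - (8/21)z + 8/7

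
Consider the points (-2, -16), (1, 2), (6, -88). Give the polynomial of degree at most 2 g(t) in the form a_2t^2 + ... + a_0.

Build the Lagrange basis polynomials:
L_0(t) = (t - 1)(t - 6) / [24] = (1/24)t^2 - (7/24)t + 1/4
L_1(t) = (t + 2)(t - 6) / [-15] = -(1/15)t^2 + (4/15)t + 4/5
L_2(t) = (t + 2)(t - 1) / [40] = (1/40)t^2 + (1/40)t - 1/20
g(t) = (-16)·L_0 + 2·L_1 + (-88)·L_2
  (-16)·L_0(t) = -(2/3)t^2 + (14/3)t - 4
  2·L_1(t) = -(2/15)t^2 + (8/15)t + 8/5
  (-88)·L_2(t) = -(11/5)t^2 - (11/5)t + 22/5
Adding term by term: -3t^2 + 3t + 2

g(t) = -3t^2 + 3t + 2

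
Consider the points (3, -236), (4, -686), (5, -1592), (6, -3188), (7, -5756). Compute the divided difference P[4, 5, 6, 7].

P[4,5] = (-1592 - (-686)) / (5 - 4) = -906
P[5,6] = (-3188 - (-1592)) / (6 - 5) = -1596
P[6,7] = (-5756 - (-3188)) / (7 - 6) = -2568
P[4,5,6] = (-1596 - (-906)) / (6 - 4) = -345
P[5,6,7] = (-2568 - (-1596)) / (7 - 5) = -486
P[4,5,6,7] = (-486 - (-345)) / (7 - 4) = -47

-47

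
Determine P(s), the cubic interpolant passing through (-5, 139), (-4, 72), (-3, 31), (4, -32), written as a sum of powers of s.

Newton's divided differences:
P[-5,-4] = (72 - 139) / (-4 - (-5)) = -67
P[-4,-3] = (31 - 72) / (-3 - (-4)) = -41
P[-3,4] = (-32 - 31) / (4 - (-3)) = -9
P[-5,-4,-3] = (-41 - (-67)) / (-3 - (-5)) = 13
P[-4,-3,4] = (-9 - (-41)) / (4 - (-4)) = 4
P[-5,-4,-3,4] = (4 - 13) / (4 - (-5)) = -1
P(s) = 139 + (-67)·(s + 5) + 13·(s + 5)(s + 4) + (-1)·(s + 5)(s + 4)(s + 3)
Expanding: P(s) = -s^3 + s^2 + 3s + 4

P(s) = -s^3 + s^2 + 3s + 4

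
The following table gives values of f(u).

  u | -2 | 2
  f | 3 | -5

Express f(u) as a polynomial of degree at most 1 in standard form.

Build the Lagrange basis polynomials:
L_0(u) = (u - 2) / [-4] = -(1/4)u + 1/2
L_1(u) = (u + 2) / [4] = (1/4)u + 1/2
f(u) = 3·L_0 + (-5)·L_1
  3·L_0(u) = -(3/4)u + 3/2
  (-5)·L_1(u) = -(5/4)u - 5/2
Adding term by term: -2u - 1

f(u) = -2u - 1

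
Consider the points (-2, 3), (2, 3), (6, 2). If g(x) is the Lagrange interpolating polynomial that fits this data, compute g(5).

75/32

L_0(5) = (3)·(-1)/[(-4)·(-8)] = -3/32
L_1(5) = (7)·(-1)/[(4)·(-4)] = 7/16
L_2(5) = (7)·(3)/[(8)·(4)] = 21/32
Sum: 3·(-3/32) + 3·(7/16) + 2·(21/32) = 75/32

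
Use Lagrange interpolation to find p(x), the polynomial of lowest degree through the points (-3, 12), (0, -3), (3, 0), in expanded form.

L_0(x) = x(x - 3) / [18] = (1/18)x^2 - (1/6)x
L_1(x) = (x + 3)(x - 3) / [-9] = -(1/9)x^2 + 1
L_2(x) = (x + 3)x / [18] = (1/18)x^2 + (1/6)x
p(x) = 12·L_0 + (-3)·L_1 + 0·L_2
  12·L_0(x) = (2/3)x^2 - 2x
  (-3)·L_1(x) = (1/3)x^2 - 3
  0·L_2(x) = 0
Adding term by term: x^2 - 2x - 3

p(x) = x^2 - 2x - 3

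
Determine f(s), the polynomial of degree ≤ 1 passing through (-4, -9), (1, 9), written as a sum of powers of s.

f(s) = (18/5)s + 27/5

Build the Lagrange basis polynomials:
L_0(s) = (s - 1) / [-5] = -(1/5)s + 1/5
L_1(s) = (s + 4) / [5] = (1/5)s + 4/5
f(s) = (-9)·L_0 + 9·L_1
  (-9)·L_0(s) = (9/5)s - 9/5
  9·L_1(s) = (9/5)s + 36/5
Adding term by term: (18/5)s + 27/5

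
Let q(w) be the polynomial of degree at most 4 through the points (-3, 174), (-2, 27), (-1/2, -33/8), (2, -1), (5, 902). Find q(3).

L_0(3) = (5)·(7/2)·(1)·(-2)/[(-1)·(-5/2)·(-5)·(-8)] = -7/20
L_1(3) = (6)·(7/2)·(1)·(-2)/[(1)·(-3/2)·(-4)·(-7)] = 1
L_2(3) = (6)·(5)·(1)·(-2)/[(5/2)·(3/2)·(-5/2)·(-11/2)] = -64/55
L_3(3) = (6)·(5)·(7/2)·(-2)/[(5)·(4)·(5/2)·(-3)] = 7/5
L_4(3) = (6)·(5)·(7/2)·(1)/[(8)·(7)·(11/2)·(3)] = 5/44
Sum: 174·(-7/20) + 27·(1) + (-33/8)·(-64/55) + (-1)·(7/5) + 902·(5/44) = 72

72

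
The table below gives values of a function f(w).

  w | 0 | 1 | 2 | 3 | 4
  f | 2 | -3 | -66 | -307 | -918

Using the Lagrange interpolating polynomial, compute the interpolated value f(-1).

-3

L_0(-1) = (-2)·(-3)·(-4)·(-5)/[(-1)·(-2)·(-3)·(-4)] = 5
L_1(-1) = (-1)·(-3)·(-4)·(-5)/[(1)·(-1)·(-2)·(-3)] = -10
L_2(-1) = (-1)·(-2)·(-4)·(-5)/[(2)·(1)·(-1)·(-2)] = 10
L_3(-1) = (-1)·(-2)·(-3)·(-5)/[(3)·(2)·(1)·(-1)] = -5
L_4(-1) = (-1)·(-2)·(-3)·(-4)/[(4)·(3)·(2)·(1)] = 1
Sum: 2·(5) + (-3)·(-10) + (-66)·(10) + (-307)·(-5) + (-918)·(1) = -3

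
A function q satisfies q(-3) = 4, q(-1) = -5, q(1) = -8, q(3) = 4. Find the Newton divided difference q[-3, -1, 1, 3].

3/16

q[-3,-1] = (-5 - 4) / (-1 - (-3)) = -9/2
q[-1,1] = (-8 - (-5)) / (1 - (-1)) = -3/2
q[1,3] = (4 - (-8)) / (3 - 1) = 6
q[-3,-1,1] = (-3/2 - (-9/2)) / (1 - (-3)) = 3/4
q[-1,1,3] = (6 - (-3/2)) / (3 - (-1)) = 15/8
q[-3,-1,1,3] = (15/8 - 3/4) / (3 - (-3)) = 3/16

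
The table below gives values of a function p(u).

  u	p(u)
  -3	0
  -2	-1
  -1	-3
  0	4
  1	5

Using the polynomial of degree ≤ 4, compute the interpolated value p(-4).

Evaluate each Lagrange basis at u = -4:
L_0(-4) = (-2)·(-3)·(-4)·(-5)/[(-1)·(-2)·(-3)·(-4)] = 5
L_1(-4) = (-1)·(-3)·(-4)·(-5)/[(1)·(-1)·(-2)·(-3)] = -10
L_2(-4) = (-1)·(-2)·(-4)·(-5)/[(2)·(1)·(-1)·(-2)] = 10
L_3(-4) = (-1)·(-2)·(-3)·(-5)/[(3)·(2)·(1)·(-1)] = -5
L_4(-4) = (-1)·(-2)·(-3)·(-4)/[(4)·(3)·(2)·(1)] = 1
Sum: 0 + (-1)·(-10) + (-3)·(10) + 4·(-5) + 5·(1) = -35

-35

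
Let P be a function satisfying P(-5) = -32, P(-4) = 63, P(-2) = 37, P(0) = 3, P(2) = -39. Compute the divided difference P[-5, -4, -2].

-36

P[-5,-4] = (63 - (-32)) / (-4 - (-5)) = 95
P[-4,-2] = (37 - 63) / (-2 - (-4)) = -13
P[-5,-4,-2] = (-13 - 95) / (-2 - (-5)) = -36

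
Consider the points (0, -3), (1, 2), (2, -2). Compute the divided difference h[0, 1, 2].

-9/2

h[0,1] = (2 - (-3)) / (1 - 0) = 5
h[1,2] = (-2 - 2) / (2 - 1) = -4
h[0,1,2] = (-4 - 5) / (2 - 0) = -9/2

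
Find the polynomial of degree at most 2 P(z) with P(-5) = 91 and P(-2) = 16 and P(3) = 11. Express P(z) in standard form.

P(z) = 3z^2 - 4z - 4

Build the Lagrange basis polynomials:
L_0(z) = (z + 2)(z - 3) / [24] = (1/24)z^2 - (1/24)z - 1/4
L_1(z) = (z + 5)(z - 3) / [-15] = -(1/15)z^2 - (2/15)z + 1
L_2(z) = (z + 5)(z + 2) / [40] = (1/40)z^2 + (7/40)z + 1/4
P(z) = 91·L_0 + 16·L_1 + 11·L_2
  91·L_0(z) = (91/24)z^2 - (91/24)z - 91/4
  16·L_1(z) = -(16/15)z^2 - (32/15)z + 16
  11·L_2(z) = (11/40)z^2 + (77/40)z + 11/4
Adding term by term: 3z^2 - 4z - 4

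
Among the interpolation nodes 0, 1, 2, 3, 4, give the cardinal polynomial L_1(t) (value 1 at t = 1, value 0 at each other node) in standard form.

L_1(t) = -(1/6)t^4 + (3/2)t^3 - (13/3)t^2 + 4t

L_1(t) = t(t - 2)(t - 3)(t - 4) / [(1)·(-1)·(-2)·(-3)]
       = (t^4 - 9t^3 + 26t^2 - 24t) / (-6)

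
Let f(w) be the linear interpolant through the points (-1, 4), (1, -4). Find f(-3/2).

Evaluate each Lagrange basis at w = -3/2:
L_0(-3/2) = (-5/2)/[(-2)] = 5/4
L_1(-3/2) = (-1/2)/[(2)] = -1/4
Sum: 4·(5/4) + (-4)·(-1/4) = 6

6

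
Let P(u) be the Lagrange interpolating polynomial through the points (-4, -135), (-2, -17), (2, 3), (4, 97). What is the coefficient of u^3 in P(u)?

2

Build the Lagrange basis polynomials:
L_0(u) = (u + 2)(u - 2)(u - 4) / [-96] = -(1/96)u^3 + (1/24)u^2 + (1/24)u - 1/6
L_1(u) = (u + 4)(u - 2)(u - 4) / [48] = (1/48)u^3 - (1/24)u^2 - (1/3)u + 2/3
L_2(u) = (u + 4)(u + 2)(u - 4) / [-48] = -(1/48)u^3 - (1/24)u^2 + (1/3)u + 2/3
L_3(u) = (u + 4)(u + 2)(u - 2) / [96] = (1/96)u^3 + (1/24)u^2 - (1/24)u - 1/6
P(u) = (-135)·L_0 + (-17)·L_1 + 3·L_2 + 97·L_3
Only the coefficient of u^3 is needed; take it from each L_i and combine:
(-135)·(-1/96) + (-17)·(1/48) + 3·(-1/48) + 97·(1/96) = 2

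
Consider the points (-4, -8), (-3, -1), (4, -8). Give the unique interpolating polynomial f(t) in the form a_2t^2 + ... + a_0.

f(t) = -t^2 + 8

Build the Lagrange basis polynomials:
L_0(t) = (t + 3)(t - 4) / [8] = (1/8)t^2 - (1/8)t - 3/2
L_1(t) = (t + 4)(t - 4) / [-7] = -(1/7)t^2 + 16/7
L_2(t) = (t + 4)(t + 3) / [56] = (1/56)t^2 + (1/8)t + 3/14
f(t) = (-8)·L_0 + (-1)·L_1 + (-8)·L_2
  (-8)·L_0(t) = -t^2 + t + 12
  (-1)·L_1(t) = (1/7)t^2 - 16/7
  (-8)·L_2(t) = -(1/7)t^2 - t - 12/7
Adding term by term: -t^2 + 8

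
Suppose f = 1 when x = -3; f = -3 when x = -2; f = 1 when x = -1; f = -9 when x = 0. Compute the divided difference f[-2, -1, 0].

-7

f[-2,-1] = (1 - (-3)) / (-1 - (-2)) = 4
f[-1,0] = (-9 - 1) / (0 - (-1)) = -10
f[-2,-1,0] = (-10 - 4) / (0 - (-2)) = -7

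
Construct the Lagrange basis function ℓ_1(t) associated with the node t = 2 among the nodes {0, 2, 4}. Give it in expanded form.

ℓ_1(t) = -(1/4)t^2 + t

ℓ_1(t) = t(t - 4) / [(2)·(-2)]
       = (t^2 - 4t) / (-4)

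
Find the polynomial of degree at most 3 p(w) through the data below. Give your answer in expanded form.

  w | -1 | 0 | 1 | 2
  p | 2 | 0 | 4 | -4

Newton's divided differences:
p[-1,0] = (0 - 2) / (0 - (-1)) = -2
p[0,1] = (4 - 0) / (1 - 0) = 4
p[1,2] = (-4 - 4) / (2 - 1) = -8
p[-1,0,1] = (4 - (-2)) / (1 - (-1)) = 3
p[0,1,2] = (-8 - 4) / (2 - 0) = -6
p[-1,0,1,2] = (-6 - 3) / (2 - (-1)) = -3
p(w) = 2 + (-2)·(w + 1) + 3·(w + 1)w + (-3)·(w + 1)w(w - 1)
Expanding: p(w) = -3w^3 + 3w^2 + 4w

p(w) = -3w^3 + 3w^2 + 4w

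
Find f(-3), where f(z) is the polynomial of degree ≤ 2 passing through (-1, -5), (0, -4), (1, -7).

Evaluate each Lagrange basis at z = -3:
L_0(-3) = (-3)·(-4)/[(-1)·(-2)] = 6
L_1(-3) = (-2)·(-4)/[(1)·(-1)] = -8
L_2(-3) = (-2)·(-3)/[(2)·(1)] = 3
Sum: (-5)·(6) + (-4)·(-8) + (-7)·(3) = -19

-19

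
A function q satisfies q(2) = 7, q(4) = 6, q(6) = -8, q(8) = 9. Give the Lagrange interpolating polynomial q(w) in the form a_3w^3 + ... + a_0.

q(w) = (11/12)w^3 - (101/8)w^2 + (595/12)w - 49

L_0(w) = (w - 4)(w - 6)(w - 8) / [-48] = -(1/48)w^3 + (3/8)w^2 - (13/6)w + 4
L_1(w) = (w - 2)(w - 6)(w - 8) / [16] = (1/16)w^3 - w^2 + (19/4)w - 6
L_2(w) = (w - 2)(w - 4)(w - 8) / [-16] = -(1/16)w^3 + (7/8)w^2 - (7/2)w + 4
L_3(w) = (w - 2)(w - 4)(w - 6) / [48] = (1/48)w^3 - (1/4)w^2 + (11/12)w - 1
q(w) = 7·L_0 + 6·L_1 + (-8)·L_2 + 9·L_3
  7·L_0(w) = -(7/48)w^3 + (21/8)w^2 - (91/6)w + 28
  6·L_1(w) = (3/8)w^3 - 6w^2 + (57/2)w - 36
  (-8)·L_2(w) = (1/2)w^3 - 7w^2 + 28w - 32
  9·L_3(w) = (3/16)w^3 - (9/4)w^2 + (33/4)w - 9
Adding term by term: (11/12)w^3 - (101/8)w^2 + (595/12)w - 49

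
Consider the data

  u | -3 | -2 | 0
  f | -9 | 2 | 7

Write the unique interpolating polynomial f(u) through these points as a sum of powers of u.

f(u) = -(17/6)u^2 - (19/6)u + 7

Newton's divided differences:
f[-3,-2] = (2 - (-9)) / (-2 - (-3)) = 11
f[-2,0] = (7 - 2) / (0 - (-2)) = 5/2
f[-3,-2,0] = (5/2 - 11) / (0 - (-3)) = -17/6
f(u) = -9 + 11·(u + 3) + (-17/6)·(u + 3)(u + 2)
Expanding: f(u) = -(17/6)u^2 - (19/6)u + 7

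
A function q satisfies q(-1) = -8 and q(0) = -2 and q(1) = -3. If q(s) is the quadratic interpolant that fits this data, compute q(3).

-26

L_0(3) = (3)·(2)/[(-1)·(-2)] = 3
L_1(3) = (4)·(2)/[(1)·(-1)] = -8
L_2(3) = (4)·(3)/[(2)·(1)] = 6
Sum: (-8)·(3) + (-2)·(-8) + (-3)·(6) = -26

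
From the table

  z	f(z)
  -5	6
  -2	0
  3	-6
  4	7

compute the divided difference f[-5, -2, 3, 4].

f[-5,-2] = (0 - 6) / (-2 - (-5)) = -2
f[-2,3] = (-6 - 0) / (3 - (-2)) = -6/5
f[3,4] = (7 - (-6)) / (4 - 3) = 13
f[-5,-2,3] = (-6/5 - (-2)) / (3 - (-5)) = 1/10
f[-2,3,4] = (13 - (-6/5)) / (4 - (-2)) = 71/30
f[-5,-2,3,4] = (71/30 - 1/10) / (4 - (-5)) = 34/135

34/135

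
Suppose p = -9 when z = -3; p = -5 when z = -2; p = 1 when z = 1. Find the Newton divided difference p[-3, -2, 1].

-1/2

p[-3,-2] = (-5 - (-9)) / (-2 - (-3)) = 4
p[-2,1] = (1 - (-5)) / (1 - (-2)) = 2
p[-3,-2,1] = (2 - 4) / (1 - (-3)) = -1/2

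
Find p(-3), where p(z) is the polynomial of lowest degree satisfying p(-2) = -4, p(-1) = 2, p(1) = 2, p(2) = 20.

Evaluate each Lagrange basis at z = -3:
L_0(-3) = (-2)·(-4)·(-5)/[(-1)·(-3)·(-4)] = 10/3
L_1(-3) = (-1)·(-4)·(-5)/[(1)·(-2)·(-3)] = -10/3
L_2(-3) = (-1)·(-2)·(-5)/[(3)·(2)·(-1)] = 5/3
L_3(-3) = (-1)·(-2)·(-4)/[(4)·(3)·(1)] = -2/3
Sum: (-4)·(10/3) + 2·(-10/3) + 2·(5/3) + 20·(-2/3) = -30

-30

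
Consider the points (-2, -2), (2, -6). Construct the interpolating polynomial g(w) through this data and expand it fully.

Build the Lagrange basis polynomials:
L_0(w) = (w - 2) / [-4] = -(1/4)w + 1/2
L_1(w) = (w + 2) / [4] = (1/4)w + 1/2
g(w) = (-2)·L_0 + (-6)·L_1
  (-2)·L_0(w) = (1/2)w - 1
  (-6)·L_1(w) = -(3/2)w - 3
Adding term by term: -w - 4

g(w) = -w - 4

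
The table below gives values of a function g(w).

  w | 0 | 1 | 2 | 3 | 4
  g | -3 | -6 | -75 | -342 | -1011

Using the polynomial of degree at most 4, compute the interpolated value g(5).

Using Newton's divided-difference form:
g[0,1] = (-6 - (-3)) / (1 - 0) = -3
g[1,2] = (-75 - (-6)) / (2 - 1) = -69
g[2,3] = (-342 - (-75)) / (3 - 2) = -267
g[3,4] = (-1011 - (-342)) / (4 - 3) = -669
g[0,1,2] = (-69 - (-3)) / (2 - 0) = -33
g[1,2,3] = (-267 - (-69)) / (3 - 1) = -99
g[2,3,4] = (-669 - (-267)) / (4 - 2) = -201
g[0,1,2,3] = (-99 - (-33)) / (3 - 0) = -22
g[1,2,3,4] = (-201 - (-99)) / (4 - 1) = -34
g[0,1,2,3,4] = (-34 - (-22)) / (4 - 0) = -3
g(5) = -3 + (-3)·(5) + (-33)·(5)·(4) + (-22)·(5)·(4)·(3) + (-3)·(5)·(4)·(3)·(2) = -2358

-2358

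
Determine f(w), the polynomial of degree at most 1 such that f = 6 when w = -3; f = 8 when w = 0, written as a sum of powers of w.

f(w) = (2/3)w + 8

Build the Lagrange basis polynomials:
L_0(w) = w / [-3] = -(1/3)w
L_1(w) = (w + 3) / [3] = (1/3)w + 1
f(w) = 6·L_0 + 8·L_1
  6·L_0(w) = -2w
  8·L_1(w) = (8/3)w + 8
Adding term by term: (2/3)w + 8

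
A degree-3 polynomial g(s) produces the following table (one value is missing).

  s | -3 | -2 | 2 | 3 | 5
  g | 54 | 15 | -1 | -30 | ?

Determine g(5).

-202

The 4 known values determine g uniquely (degree ≤ 3).
Evaluate each Lagrange basis at s = 5:
L_0(5) = (7)·(3)·(2)/[(-1)·(-5)·(-6)] = -7/5
L_1(5) = (8)·(3)·(2)/[(1)·(-4)·(-5)] = 12/5
L_2(5) = (8)·(7)·(2)/[(5)·(4)·(-1)] = -28/5
L_3(5) = (8)·(7)·(3)/[(6)·(5)·(1)] = 28/5
Sum: 54·(-7/5) + 15·(12/5) + (-1)·(-28/5) + (-30)·(28/5) = -202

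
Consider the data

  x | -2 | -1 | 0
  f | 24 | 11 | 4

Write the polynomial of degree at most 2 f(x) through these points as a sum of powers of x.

f(x) = 3x^2 - 4x + 4

L_0(x) = (x + 1)x / [2] = (1/2)x^2 + (1/2)x
L_1(x) = (x + 2)x / [-1] = -x^2 - 2x
L_2(x) = (x + 2)(x + 1) / [2] = (1/2)x^2 + (3/2)x + 1
f(x) = 24·L_0 + 11·L_1 + 4·L_2
  24·L_0(x) = 12x^2 + 12x
  11·L_1(x) = -11x^2 - 22x
  4·L_2(x) = 2x^2 + 6x + 4
Adding term by term: 3x^2 - 4x + 4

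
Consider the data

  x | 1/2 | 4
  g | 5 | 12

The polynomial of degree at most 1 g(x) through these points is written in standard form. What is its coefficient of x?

L_0(x) = (x - 4) / [-7/2] = -(2/7)x + 8/7
L_1(x) = (x - 1/2) / [7/2] = (2/7)x - 1/7
g(x) = 5·L_0 + 12·L_1
Only the coefficient of x is needed; take it from each L_i and combine:
5·(-2/7) + 12·(2/7) = 2

2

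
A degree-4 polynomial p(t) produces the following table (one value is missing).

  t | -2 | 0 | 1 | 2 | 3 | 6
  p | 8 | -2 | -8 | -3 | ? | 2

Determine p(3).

99/8

The 5 known values determine p uniquely (degree ≤ 4).
Evaluate each Lagrange basis at t = 3:
L_0(3) = (3)·(2)·(1)·(-3)/[(-2)·(-3)·(-4)·(-8)] = -3/32
L_1(3) = (5)·(2)·(1)·(-3)/[(2)·(-1)·(-2)·(-6)] = 5/4
L_2(3) = (5)·(3)·(1)·(-3)/[(3)·(1)·(-1)·(-5)] = -3
L_3(3) = (5)·(3)·(2)·(-3)/[(4)·(2)·(1)·(-4)] = 45/16
L_4(3) = (5)·(3)·(2)·(1)/[(8)·(6)·(5)·(4)] = 1/32
Sum: 8·(-3/32) + (-2)·(5/4) + (-8)·(-3) + (-3)·(45/16) + 2·(1/32) = 99/8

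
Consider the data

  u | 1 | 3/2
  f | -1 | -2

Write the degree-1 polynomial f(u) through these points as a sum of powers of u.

L_0(u) = (u - 3/2) / [-1/2] = -2u + 3
L_1(u) = (u - 1) / [1/2] = 2u - 2
f(u) = (-1)·L_0 + (-2)·L_1
  (-1)·L_0(u) = 2u - 3
  (-2)·L_1(u) = -4u + 4
Adding term by term: -2u + 1

f(u) = -2u + 1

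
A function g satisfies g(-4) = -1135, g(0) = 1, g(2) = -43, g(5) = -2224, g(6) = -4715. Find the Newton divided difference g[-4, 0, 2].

g[-4,0] = (1 - (-1135)) / (0 - (-4)) = 284
g[0,2] = (-43 - 1) / (2 - 0) = -22
g[-4,0,2] = (-22 - 284) / (2 - (-4)) = -51

-51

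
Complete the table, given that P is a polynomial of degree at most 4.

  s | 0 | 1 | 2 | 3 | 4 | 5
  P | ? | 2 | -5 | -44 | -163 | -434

The 5 known values determine P uniquely (degree ≤ 4).
L_0(0) = (-2)·(-3)·(-4)·(-5)/[(-1)·(-2)·(-3)·(-4)] = 5
L_1(0) = (-1)·(-3)·(-4)·(-5)/[(1)·(-1)·(-2)·(-3)] = -10
L_2(0) = (-1)·(-2)·(-4)·(-5)/[(2)·(1)·(-1)·(-2)] = 10
L_3(0) = (-1)·(-2)·(-3)·(-5)/[(3)·(2)·(1)·(-1)] = -5
L_4(0) = (-1)·(-2)·(-3)·(-4)/[(4)·(3)·(2)·(1)] = 1
Sum: 2·(5) + (-5)·(-10) + (-44)·(10) + (-163)·(-5) + (-434)·(1) = 1

1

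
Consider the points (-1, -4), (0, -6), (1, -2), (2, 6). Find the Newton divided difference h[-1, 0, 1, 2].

h[-1,0] = (-6 - (-4)) / (0 - (-1)) = -2
h[0,1] = (-2 - (-6)) / (1 - 0) = 4
h[1,2] = (6 - (-2)) / (2 - 1) = 8
h[-1,0,1] = (4 - (-2)) / (1 - (-1)) = 3
h[0,1,2] = (8 - 4) / (2 - 0) = 2
h[-1,0,1,2] = (2 - 3) / (2 - (-1)) = -1/3

-1/3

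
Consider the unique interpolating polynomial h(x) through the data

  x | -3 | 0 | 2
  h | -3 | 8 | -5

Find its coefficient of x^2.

The leading coefficient equals the top divided difference h[-3,0,2].
h[-3,0] = (8 - (-3)) / (0 - (-3)) = 11/3
h[0,2] = (-5 - 8) / (2 - 0) = -13/2
h[-3,0,2] = (-13/2 - 11/3) / (2 - (-3)) = -61/30

-61/30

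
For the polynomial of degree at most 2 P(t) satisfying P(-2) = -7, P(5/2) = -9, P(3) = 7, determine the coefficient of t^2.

The leading coefficient equals the top divided difference P[-2,5/2,3].
P[-2,5/2] = (-9 - (-7)) / (5/2 - (-2)) = -4/9
P[5/2,3] = (7 - (-9)) / (3 - 5/2) = 32
P[-2,5/2,3] = (32 - (-4/9)) / (3 - (-2)) = 292/45

292/45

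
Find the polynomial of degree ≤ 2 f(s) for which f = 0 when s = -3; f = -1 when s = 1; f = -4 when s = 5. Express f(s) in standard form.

f(s) = -(1/16)s^2 - (3/8)s - 9/16

Build the Lagrange basis polynomials:
L_0(s) = (s - 1)(s - 5) / [32] = (1/32)s^2 - (3/16)s + 5/32
L_1(s) = (s + 3)(s - 5) / [-16] = -(1/16)s^2 + (1/8)s + 15/16
L_2(s) = (s + 3)(s - 1) / [32] = (1/32)s^2 + (1/16)s - 3/32
f(s) = 0·L_0 + (-1)·L_1 + (-4)·L_2
  0·L_0(s) = 0
  (-1)·L_1(s) = (1/16)s^2 - (1/8)s - 15/16
  (-4)·L_2(s) = -(1/8)s^2 - (1/4)s + 3/8
Adding term by term: -(1/16)s^2 - (3/8)s - 9/16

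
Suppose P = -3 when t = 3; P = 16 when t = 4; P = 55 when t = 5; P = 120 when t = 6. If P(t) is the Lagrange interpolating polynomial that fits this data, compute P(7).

217

Evaluate each Lagrange basis at t = 7:
L_0(7) = (3)·(2)·(1)/[(-1)·(-2)·(-3)] = -1
L_1(7) = (4)·(2)·(1)/[(1)·(-1)·(-2)] = 4
L_2(7) = (4)·(3)·(1)/[(2)·(1)·(-1)] = -6
L_3(7) = (4)·(3)·(2)/[(3)·(2)·(1)] = 4
Sum: (-3)·(-1) + 16·(4) + 55·(-6) + 120·(4) = 217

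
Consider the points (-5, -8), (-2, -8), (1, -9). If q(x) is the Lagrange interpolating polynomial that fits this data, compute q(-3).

Evaluate each Lagrange basis at x = -3:
L_0(-3) = (-1)·(-4)/[(-3)·(-6)] = 2/9
L_1(-3) = (2)·(-4)/[(3)·(-3)] = 8/9
L_2(-3) = (2)·(-1)/[(6)·(3)] = -1/9
Sum: (-8)·(2/9) + (-8)·(8/9) + (-9)·(-1/9) = -71/9

-71/9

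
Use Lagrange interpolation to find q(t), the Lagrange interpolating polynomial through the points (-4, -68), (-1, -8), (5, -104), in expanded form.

q(t) = -4t^2 - 4

L_0(t) = (t + 1)(t - 5) / [27] = (1/27)t^2 - (4/27)t - 5/27
L_1(t) = (t + 4)(t - 5) / [-18] = -(1/18)t^2 + (1/18)t + 10/9
L_2(t) = (t + 4)(t + 1) / [54] = (1/54)t^2 + (5/54)t + 2/27
q(t) = (-68)·L_0 + (-8)·L_1 + (-104)·L_2
  (-68)·L_0(t) = -(68/27)t^2 + (272/27)t + 340/27
  (-8)·L_1(t) = (4/9)t^2 - (4/9)t - 80/9
  (-104)·L_2(t) = -(52/27)t^2 - (260/27)t - 208/27
Adding term by term: -4t^2 - 4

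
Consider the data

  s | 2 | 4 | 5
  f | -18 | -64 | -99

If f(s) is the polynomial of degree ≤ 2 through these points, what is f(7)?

-193

Evaluate each Lagrange basis at s = 7:
L_0(7) = (3)·(2)/[(-2)·(-3)] = 1
L_1(7) = (5)·(2)/[(2)·(-1)] = -5
L_2(7) = (5)·(3)/[(3)·(1)] = 5
Sum: (-18)·(1) + (-64)·(-5) + (-99)·(5) = -193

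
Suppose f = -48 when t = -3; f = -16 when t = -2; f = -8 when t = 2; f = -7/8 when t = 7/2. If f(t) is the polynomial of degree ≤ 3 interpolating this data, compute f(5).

L_0(5) = (7)·(3)·(3/2)/[(-1)·(-5)·(-13/2)] = -63/65
L_1(5) = (8)·(3)·(3/2)/[(1)·(-4)·(-11/2)] = 18/11
L_2(5) = (8)·(7)·(3/2)/[(5)·(4)·(-3/2)] = -14/5
L_3(5) = (8)·(7)·(3)/[(13/2)·(11/2)·(3/2)] = 448/143
Sum: (-48)·(-63/65) + (-16)·(18/11) + (-8)·(-14/5) + (-7/8)·(448/143) = 40

40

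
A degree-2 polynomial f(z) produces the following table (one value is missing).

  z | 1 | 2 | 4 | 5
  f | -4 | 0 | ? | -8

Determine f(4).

-2

The 3 known values determine f uniquely (degree ≤ 2).
L_0(4) = (2)·(-1)/[(-1)·(-4)] = -1/2
L_1(4) = (3)·(-1)/[(1)·(-3)] = 1
L_2(4) = (3)·(2)/[(4)·(3)] = 1/2
Sum: (-4)·(-1/2) + 0 + (-8)·(1/2) = -2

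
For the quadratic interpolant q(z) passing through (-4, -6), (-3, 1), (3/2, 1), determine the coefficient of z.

-21/11

L_0(z) = (z + 3)(z - 3/2) / [11/2] = (2/11)z^2 + (3/11)z - 9/11
L_1(z) = (z + 4)(z - 3/2) / [-9/2] = -(2/9)z^2 - (5/9)z + 4/3
L_2(z) = (z + 4)(z + 3) / [99/4] = (4/99)z^2 + (28/99)z + 16/33
q(z) = (-6)·L_0 + 1·L_1 + 1·L_2
Only the coefficient of z is needed; take it from each L_i and combine:
(-6)·(3/11) + 1·(-5/9) + 1·(28/99) = -21/11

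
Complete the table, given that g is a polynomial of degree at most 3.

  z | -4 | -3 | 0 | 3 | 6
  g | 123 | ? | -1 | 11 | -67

The 4 known values determine g uniquely (degree ≤ 3).
Evaluate each Lagrange basis at z = -3:
L_0(-3) = (-3)·(-6)·(-9)/[(-4)·(-7)·(-10)] = 81/140
L_1(-3) = (1)·(-6)·(-9)/[(4)·(-3)·(-6)] = 3/4
L_2(-3) = (1)·(-3)·(-9)/[(7)·(3)·(-3)] = -3/7
L_3(-3) = (1)·(-3)·(-6)/[(10)·(6)·(3)] = 1/10
Sum: 123·(81/140) + (-1)·(3/4) + 11·(-3/7) + (-67)·(1/10) = 59

59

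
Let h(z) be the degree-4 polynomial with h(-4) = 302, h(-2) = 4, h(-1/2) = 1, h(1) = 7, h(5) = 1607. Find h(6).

Evaluate each Lagrange basis at z = 6:
L_0(6) = (8)·(13/2)·(5)·(1)/[(-2)·(-7/2)·(-5)·(-9)] = 52/63
L_1(6) = (10)·(13/2)·(5)·(1)/[(2)·(-3/2)·(-3)·(-7)] = -325/63
L_2(6) = (10)·(8)·(5)·(1)/[(7/2)·(3/2)·(-3/2)·(-11/2)] = 6400/693
L_3(6) = (10)·(8)·(13/2)·(1)/[(5)·(3)·(3/2)·(-4)] = -52/9
L_4(6) = (10)·(8)·(13/2)·(5)/[(9)·(7)·(11/2)·(4)] = 1300/693
Sum: 302·(52/63) + 4·(-325/63) + 1·(6400/693) + 7·(-52/9) + 1607·(1300/693) = 3212

3212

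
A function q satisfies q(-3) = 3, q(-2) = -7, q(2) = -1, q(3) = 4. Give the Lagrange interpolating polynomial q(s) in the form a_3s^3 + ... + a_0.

q(s) = -(4/15)s^3 + (3/2)s^2 + (77/30)s - 10

L_0(s) = (s + 2)(s - 2)(s - 3) / [-30] = -(1/30)s^3 + (1/10)s^2 + (2/15)s - 2/5
L_1(s) = (s + 3)(s - 2)(s - 3) / [20] = (1/20)s^3 - (1/10)s^2 - (9/20)s + 9/10
L_2(s) = (s + 3)(s + 2)(s - 3) / [-20] = -(1/20)s^3 - (1/10)s^2 + (9/20)s + 9/10
L_3(s) = (s + 3)(s + 2)(s - 2) / [30] = (1/30)s^3 + (1/10)s^2 - (2/15)s - 2/5
q(s) = 3·L_0 + (-7)·L_1 + (-1)·L_2 + 4·L_3
  3·L_0(s) = -(1/10)s^3 + (3/10)s^2 + (2/5)s - 6/5
  (-7)·L_1(s) = -(7/20)s^3 + (7/10)s^2 + (63/20)s - 63/10
  (-1)·L_2(s) = (1/20)s^3 + (1/10)s^2 - (9/20)s - 9/10
  4·L_3(s) = (2/15)s^3 + (2/5)s^2 - (8/15)s - 8/5
Adding term by term: -(4/15)s^3 + (3/2)s^2 + (77/30)s - 10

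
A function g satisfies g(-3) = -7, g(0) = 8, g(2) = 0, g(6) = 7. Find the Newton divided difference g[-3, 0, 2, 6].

g[-3,0] = (8 - (-7)) / (0 - (-3)) = 5
g[0,2] = (0 - 8) / (2 - 0) = -4
g[2,6] = (7 - 0) / (6 - 2) = 7/4
g[-3,0,2] = (-4 - 5) / (2 - (-3)) = -9/5
g[0,2,6] = (7/4 - (-4)) / (6 - 0) = 23/24
g[-3,0,2,6] = (23/24 - (-9/5)) / (6 - (-3)) = 331/1080

331/1080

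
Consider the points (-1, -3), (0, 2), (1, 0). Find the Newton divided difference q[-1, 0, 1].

-7/2

q[-1,0] = (2 - (-3)) / (0 - (-1)) = 5
q[0,1] = (0 - 2) / (1 - 0) = -2
q[-1,0,1] = (-2 - 5) / (1 - (-1)) = -7/2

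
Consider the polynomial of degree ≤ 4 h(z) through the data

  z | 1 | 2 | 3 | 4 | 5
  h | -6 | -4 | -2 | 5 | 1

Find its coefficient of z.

L_0(z) = (z - 2)(z - 3)(z - 4)(z - 5) / [24] = (1/24)z^4 - (7/12)z^3 + (71/24)z^2 - (77/12)z + 5
L_1(z) = (z - 1)(z - 3)(z - 4)(z - 5) / [-6] = -(1/6)z^4 + (13/6)z^3 - (59/6)z^2 + (107/6)z - 10
L_2(z) = (z - 1)(z - 2)(z - 4)(z - 5) / [4] = (1/4)z^4 - 3z^3 + (49/4)z^2 - (39/2)z + 10
L_3(z) = (z - 1)(z - 2)(z - 3)(z - 5) / [-6] = -(1/6)z^4 + (11/6)z^3 - (41/6)z^2 + (61/6)z - 5
L_4(z) = (z - 1)(z - 2)(z - 3)(z - 4) / [24] = (1/24)z^4 - (5/12)z^3 + (35/24)z^2 - (25/12)z + 1
h(z) = (-6)·L_0 + (-4)·L_1 + (-2)·L_2 + 5·L_3 + 1·L_4
Only the coefficient of z is needed; take it from each L_i and combine:
(-6)·(-77/12) + (-4)·(107/6) + (-2)·(-39/2) + 5·(61/6) + 1·(-25/12) = 659/12

659/12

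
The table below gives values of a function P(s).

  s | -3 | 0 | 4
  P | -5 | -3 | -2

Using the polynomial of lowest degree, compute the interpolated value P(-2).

Evaluate each Lagrange basis at s = -2:
L_0(-2) = (-2)·(-6)/[(-3)·(-7)] = 4/7
L_1(-2) = (1)·(-6)/[(3)·(-4)] = 1/2
L_2(-2) = (1)·(-2)/[(7)·(4)] = -1/14
Sum: (-5)·(4/7) + (-3)·(1/2) + (-2)·(-1/14) = -59/14

-59/14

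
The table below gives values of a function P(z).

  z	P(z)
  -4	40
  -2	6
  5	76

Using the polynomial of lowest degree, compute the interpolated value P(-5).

66

L_0(-5) = (-3)·(-10)/[(-2)·(-9)] = 5/3
L_1(-5) = (-1)·(-10)/[(2)·(-7)] = -5/7
L_2(-5) = (-1)·(-3)/[(9)·(7)] = 1/21
Sum: 40·(5/3) + 6·(-5/7) + 76·(1/21) = 66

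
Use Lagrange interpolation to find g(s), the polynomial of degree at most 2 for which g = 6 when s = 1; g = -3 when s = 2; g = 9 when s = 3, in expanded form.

g(s) = (21/2)s^2 - (81/2)s + 36

L_0(s) = (s - 2)(s - 3) / [2] = (1/2)s^2 - (5/2)s + 3
L_1(s) = (s - 1)(s - 3) / [-1] = -s^2 + 4s - 3
L_2(s) = (s - 1)(s - 2) / [2] = (1/2)s^2 - (3/2)s + 1
g(s) = 6·L_0 + (-3)·L_1 + 9·L_2
  6·L_0(s) = 3s^2 - 15s + 18
  (-3)·L_1(s) = 3s^2 - 12s + 9
  9·L_2(s) = (9/2)s^2 - (27/2)s + 9
Adding term by term: (21/2)s^2 - (81/2)s + 36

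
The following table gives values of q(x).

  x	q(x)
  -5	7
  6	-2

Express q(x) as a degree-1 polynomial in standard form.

q(x) = -(9/11)x + 32/11

Build the Lagrange basis polynomials:
L_0(x) = (x - 6) / [-11] = -(1/11)x + 6/11
L_1(x) = (x + 5) / [11] = (1/11)x + 5/11
q(x) = 7·L_0 + (-2)·L_1
  7·L_0(x) = -(7/11)x + 42/11
  (-2)·L_1(x) = -(2/11)x - 10/11
Adding term by term: -(9/11)x + 32/11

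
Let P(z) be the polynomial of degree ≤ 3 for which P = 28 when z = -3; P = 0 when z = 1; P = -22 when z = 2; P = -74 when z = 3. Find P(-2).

6

Using Newton's divided-difference form:
P[-3,1] = (0 - 28) / (1 - (-3)) = -7
P[1,2] = (-22 - 0) / (2 - 1) = -22
P[2,3] = (-74 - (-22)) / (3 - 2) = -52
P[-3,1,2] = (-22 - (-7)) / (2 - (-3)) = -3
P[1,2,3] = (-52 - (-22)) / (3 - 1) = -15
P[-3,1,2,3] = (-15 - (-3)) / (3 - (-3)) = -2
P(-2) = 28 + (-7)·(1) + (-3)·(1)·(-3) + (-2)·(1)·(-3)·(-4) = 6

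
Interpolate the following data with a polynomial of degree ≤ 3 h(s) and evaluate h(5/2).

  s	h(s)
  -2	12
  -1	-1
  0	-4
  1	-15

Evaluate each Lagrange basis at s = 5/2:
L_0(5/2) = (7/2)·(5/2)·(3/2)/[(-1)·(-2)·(-3)] = -35/16
L_1(5/2) = (9/2)·(5/2)·(3/2)/[(1)·(-1)·(-2)] = 135/16
L_2(5/2) = (9/2)·(7/2)·(3/2)/[(2)·(1)·(-1)] = -189/16
L_3(5/2) = (9/2)·(7/2)·(5/2)/[(3)·(2)·(1)] = 105/16
Sum: 12·(-35/16) + (-1)·(135/16) + (-4)·(-189/16) + (-15)·(105/16) = -687/8

-687/8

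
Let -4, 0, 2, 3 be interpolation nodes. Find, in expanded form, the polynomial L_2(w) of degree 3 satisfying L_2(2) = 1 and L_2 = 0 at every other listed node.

L_2(w) = -(1/12)w^3 - (1/12)w^2 + w

L_2(w) = (w + 4)w(w - 3) / [(6)·(2)·(-1)]
       = (w^3 + w^2 - 12w) / (-12)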